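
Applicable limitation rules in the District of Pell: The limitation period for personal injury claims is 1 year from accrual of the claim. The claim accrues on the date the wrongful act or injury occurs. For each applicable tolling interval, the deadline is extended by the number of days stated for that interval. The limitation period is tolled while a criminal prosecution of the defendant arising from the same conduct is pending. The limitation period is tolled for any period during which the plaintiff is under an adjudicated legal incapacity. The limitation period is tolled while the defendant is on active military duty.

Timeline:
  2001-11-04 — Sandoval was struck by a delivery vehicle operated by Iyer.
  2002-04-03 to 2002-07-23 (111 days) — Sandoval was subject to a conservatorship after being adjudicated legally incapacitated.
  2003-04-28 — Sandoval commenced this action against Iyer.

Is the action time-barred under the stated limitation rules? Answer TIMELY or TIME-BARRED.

The claim accrued on 2001-11-04, the date of the act.
Adding the 1 year base period to 2001-11-04 gives a deadline of 2002-11-04, before any tolling.
The period was tolled for 111 days by the plaintiff's legal incapacity (2002-04-03 to 2002-07-23), pushing the deadline to 2003-02-23.
Filing on 2003-04-28 missed the 2003-02-23 deadline — the action is time-barred.

TIME-BARRED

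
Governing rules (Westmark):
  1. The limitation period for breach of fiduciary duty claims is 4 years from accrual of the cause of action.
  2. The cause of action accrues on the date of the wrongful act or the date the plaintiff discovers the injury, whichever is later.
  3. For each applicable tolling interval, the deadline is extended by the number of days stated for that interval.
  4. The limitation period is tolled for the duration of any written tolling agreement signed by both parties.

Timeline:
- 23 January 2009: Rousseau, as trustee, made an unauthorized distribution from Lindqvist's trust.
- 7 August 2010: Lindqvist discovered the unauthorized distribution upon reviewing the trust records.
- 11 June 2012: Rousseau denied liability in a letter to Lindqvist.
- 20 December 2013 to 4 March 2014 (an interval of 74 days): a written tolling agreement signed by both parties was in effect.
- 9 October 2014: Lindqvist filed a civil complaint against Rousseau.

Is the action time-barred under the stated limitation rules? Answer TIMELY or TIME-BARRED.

TIMELY

Because discovery on 7 August 2010 post-dates the 23 January 2009 act, accrual under the later-of rule falls on 7 August 2010.
Adding the 4 years base period to 7 August 2010 gives a deadline of 7 August 2014, before any tolling.
The period was tolled for 74 days by the written tolling agreement (20 December 2013 to 4 March 2014), pushing the deadline to 20 October 2014.
The other events in the timeline have no effect on the limitation period under the stated rules.
Filing on 9 October 2014 beat the 20 October 2014 deadline — the action is timely.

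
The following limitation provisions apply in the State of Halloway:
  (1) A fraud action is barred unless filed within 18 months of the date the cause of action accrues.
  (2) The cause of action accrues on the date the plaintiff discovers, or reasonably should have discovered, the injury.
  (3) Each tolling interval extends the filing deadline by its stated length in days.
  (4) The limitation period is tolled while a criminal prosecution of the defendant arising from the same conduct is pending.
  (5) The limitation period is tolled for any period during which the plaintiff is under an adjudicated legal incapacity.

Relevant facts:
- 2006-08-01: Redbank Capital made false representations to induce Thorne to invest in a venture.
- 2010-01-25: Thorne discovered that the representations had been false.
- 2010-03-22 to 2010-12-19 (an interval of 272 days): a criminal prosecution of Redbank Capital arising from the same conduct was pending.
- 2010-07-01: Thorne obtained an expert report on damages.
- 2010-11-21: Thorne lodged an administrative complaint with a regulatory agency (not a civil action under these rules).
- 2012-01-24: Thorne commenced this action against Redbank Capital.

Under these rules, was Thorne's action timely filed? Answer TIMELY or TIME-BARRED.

TIMELY

The claim did not accrue until Thorne discovered the injury on 2010-01-25; the 2006-08-01 act date does not start the clock under the stated rule.
Adding the 18 months base period to 2010-01-25 gives a deadline of 2011-07-25, before any tolling.
The period was tolled for 272 days by the pending criminal prosecution (2010-03-22 to 2010-12-19), pushing the deadline to 2012-04-22.
None of the other events listed affects the running of the period under the stated rules.
The 2012-01-24 filing precedes the 2012-04-22 deadline; the claim is timely.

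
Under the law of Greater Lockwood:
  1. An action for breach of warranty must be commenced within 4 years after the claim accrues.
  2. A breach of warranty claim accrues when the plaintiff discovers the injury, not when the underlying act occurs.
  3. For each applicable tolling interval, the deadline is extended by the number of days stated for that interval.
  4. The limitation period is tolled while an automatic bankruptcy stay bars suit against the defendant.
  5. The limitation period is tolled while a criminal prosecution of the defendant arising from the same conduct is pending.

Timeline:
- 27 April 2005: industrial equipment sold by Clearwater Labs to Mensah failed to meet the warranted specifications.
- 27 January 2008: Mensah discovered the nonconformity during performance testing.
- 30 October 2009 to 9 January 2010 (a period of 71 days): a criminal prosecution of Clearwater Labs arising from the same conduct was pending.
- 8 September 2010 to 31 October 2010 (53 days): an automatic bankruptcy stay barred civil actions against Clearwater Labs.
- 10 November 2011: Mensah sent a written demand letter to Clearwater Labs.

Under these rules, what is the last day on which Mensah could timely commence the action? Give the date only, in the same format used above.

30 May 2012

The claim did not accrue until Mensah discovered the injury on 27 January 2008; the 27 April 2005 act date does not start the clock under the stated rule.
4 years from 27 January 2008 is 27 January 2012.
The period was tolled for 71 days by the pending criminal prosecution (30 October 2009 to 9 January 2010), pushing the deadline to 7 April 2012.
The automatic bankruptcy stay from 8 September 2010 to 31 October 2010 tolled the period for 53 days, extending the deadline to 30 May 2012.
The other events in the timeline have no effect on the limitation period under the stated rules.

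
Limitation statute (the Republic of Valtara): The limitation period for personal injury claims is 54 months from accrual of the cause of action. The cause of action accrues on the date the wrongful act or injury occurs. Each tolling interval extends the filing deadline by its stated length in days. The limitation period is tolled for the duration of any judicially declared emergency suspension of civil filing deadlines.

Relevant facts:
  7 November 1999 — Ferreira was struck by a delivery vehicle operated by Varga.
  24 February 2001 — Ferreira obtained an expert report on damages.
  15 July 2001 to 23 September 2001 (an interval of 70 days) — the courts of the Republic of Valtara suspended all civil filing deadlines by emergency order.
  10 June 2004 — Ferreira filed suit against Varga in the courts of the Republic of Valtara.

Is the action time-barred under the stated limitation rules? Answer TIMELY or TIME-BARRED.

TIMELY

The limitation period began to run on 7 November 1999.
Adding the 54 months base period to 7 November 1999 gives a deadline of 7 May 2004, before any tolling.
The emergency suspension of filing deadlines from 15 July 2001 to 23 September 2001 tolled the period for 70 days, extending the deadline to 16 July 2004.
None of the other events listed affects the running of the period under the stated rules.
The 10 June 2004 filing precedes the 16 July 2004 deadline; the claim is timely.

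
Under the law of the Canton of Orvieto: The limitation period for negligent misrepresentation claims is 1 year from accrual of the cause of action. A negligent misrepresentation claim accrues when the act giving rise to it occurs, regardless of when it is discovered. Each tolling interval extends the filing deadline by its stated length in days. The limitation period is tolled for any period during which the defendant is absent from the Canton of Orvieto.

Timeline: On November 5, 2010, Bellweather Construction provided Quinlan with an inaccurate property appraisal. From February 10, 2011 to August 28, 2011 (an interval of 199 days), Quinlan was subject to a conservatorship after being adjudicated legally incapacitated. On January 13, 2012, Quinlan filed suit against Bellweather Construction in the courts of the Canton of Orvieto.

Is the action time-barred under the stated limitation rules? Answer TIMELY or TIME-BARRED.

TIME-BARRED

The cause of action accrued on November 5, 2010, the date of the act.
The untolled deadline — 1 year after November 5, 2010 — is November 5, 2011.
Although the plaintiff's incapacity ran from February 10, 2011 to August 28, 2011, the stated rules do not make that a tolling event, so it is disregarded.
The January 13, 2012 filing falls after the November 5, 2011 deadline; the claim is time-barred.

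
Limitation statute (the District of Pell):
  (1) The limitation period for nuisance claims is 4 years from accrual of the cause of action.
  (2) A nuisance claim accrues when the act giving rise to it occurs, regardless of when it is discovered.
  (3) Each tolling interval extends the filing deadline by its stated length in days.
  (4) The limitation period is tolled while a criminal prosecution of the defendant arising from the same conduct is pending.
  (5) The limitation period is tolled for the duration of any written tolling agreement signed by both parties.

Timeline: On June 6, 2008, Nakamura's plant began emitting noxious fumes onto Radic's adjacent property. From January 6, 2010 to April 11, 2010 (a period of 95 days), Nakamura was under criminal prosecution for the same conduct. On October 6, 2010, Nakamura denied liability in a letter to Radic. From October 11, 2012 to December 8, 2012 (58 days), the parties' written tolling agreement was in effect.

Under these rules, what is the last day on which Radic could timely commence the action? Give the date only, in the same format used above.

The limitation period began to run on June 6, 2008.
4 years from June 6, 2008 is June 6, 2012.
The pending criminal prosecution from January 6, 2010 to April 11, 2010 tolled the period for 95 days, extending the deadline to September 9, 2012.
The written tolling agreement from October 11, 2012 to December 8, 2012 began after the period had already run on September 9, 2012, so it has no tolling effect.
The other events in the timeline have no effect on the limitation period under the stated rules.

September 9, 2012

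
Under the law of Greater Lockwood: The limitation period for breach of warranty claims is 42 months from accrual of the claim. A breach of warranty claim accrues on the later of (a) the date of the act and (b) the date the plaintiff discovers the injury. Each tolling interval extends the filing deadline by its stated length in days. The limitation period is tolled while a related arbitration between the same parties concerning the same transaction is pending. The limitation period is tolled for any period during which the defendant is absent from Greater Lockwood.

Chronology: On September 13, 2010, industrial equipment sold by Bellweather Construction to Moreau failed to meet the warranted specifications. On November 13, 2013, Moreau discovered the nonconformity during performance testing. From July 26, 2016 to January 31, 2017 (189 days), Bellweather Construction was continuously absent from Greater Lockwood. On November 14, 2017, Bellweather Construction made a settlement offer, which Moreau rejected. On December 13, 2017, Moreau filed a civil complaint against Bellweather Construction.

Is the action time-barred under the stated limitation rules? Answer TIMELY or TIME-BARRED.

TIME-BARRED

Taking the later of the act (September 13, 2010) and discovery (November 13, 2013), the claim accrued on November 13, 2013.
42 months from November 13, 2013 is May 13, 2017.
The period was tolled for 189 days by the defendant's absence from the jurisdiction (July 26, 2016 to January 31, 2017), pushing the deadline to November 18, 2017.
None of the other events listed affects the running of the period under the stated rules.
Filing on December 13, 2017 missed the November 18, 2017 deadline — the action is time-barred.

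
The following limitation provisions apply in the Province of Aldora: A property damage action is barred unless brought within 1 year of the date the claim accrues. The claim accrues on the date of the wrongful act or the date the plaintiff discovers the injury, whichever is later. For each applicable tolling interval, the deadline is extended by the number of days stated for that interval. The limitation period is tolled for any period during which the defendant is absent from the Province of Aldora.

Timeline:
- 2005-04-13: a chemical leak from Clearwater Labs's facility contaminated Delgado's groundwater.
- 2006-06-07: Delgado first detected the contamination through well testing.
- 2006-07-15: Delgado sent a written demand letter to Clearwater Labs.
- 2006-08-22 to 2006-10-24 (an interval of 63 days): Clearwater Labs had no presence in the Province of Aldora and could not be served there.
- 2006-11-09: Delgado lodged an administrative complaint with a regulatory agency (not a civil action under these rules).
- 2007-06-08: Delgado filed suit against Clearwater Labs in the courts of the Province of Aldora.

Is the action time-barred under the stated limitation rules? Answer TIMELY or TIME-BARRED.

TIMELY

Because discovery on 2006-06-07 post-dates the 2005-04-13 act, accrual under the later-of rule falls on 2006-06-07.
1 year from 2006-06-07 is 2007-06-07.
The defendant's absence from the jurisdiction from 2006-08-22 to 2006-10-24 tolled the period for 63 days, extending the deadline to 2007-08-09.
None of the other events listed affects the running of the period under the stated rules.
Filing on 2007-06-08 beat the 2007-08-09 deadline — the action is timely.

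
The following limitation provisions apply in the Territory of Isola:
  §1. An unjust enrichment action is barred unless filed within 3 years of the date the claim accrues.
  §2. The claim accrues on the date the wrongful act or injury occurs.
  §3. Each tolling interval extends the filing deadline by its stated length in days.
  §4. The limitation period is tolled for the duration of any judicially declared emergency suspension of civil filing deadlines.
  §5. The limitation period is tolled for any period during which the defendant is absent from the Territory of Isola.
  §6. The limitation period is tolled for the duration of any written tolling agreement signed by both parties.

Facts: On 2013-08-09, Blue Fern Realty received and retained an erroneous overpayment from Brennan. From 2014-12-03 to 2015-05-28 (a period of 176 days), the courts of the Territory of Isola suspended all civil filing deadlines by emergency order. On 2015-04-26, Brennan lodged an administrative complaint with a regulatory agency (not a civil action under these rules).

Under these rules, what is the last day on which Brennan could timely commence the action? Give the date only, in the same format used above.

2017-02-01

The claim accrued on 2013-08-09, when the wrongful act occurred.
Adding the 3 years base period to 2013-08-09 gives a deadline of 2016-08-09, before any tolling.
Because the emergency suspension of filing deadlines ran from 2014-12-03 to 2015-05-28, the deadline is extended by 176 days to 2017-02-01.
None of the other events listed affects the running of the period under the stated rules.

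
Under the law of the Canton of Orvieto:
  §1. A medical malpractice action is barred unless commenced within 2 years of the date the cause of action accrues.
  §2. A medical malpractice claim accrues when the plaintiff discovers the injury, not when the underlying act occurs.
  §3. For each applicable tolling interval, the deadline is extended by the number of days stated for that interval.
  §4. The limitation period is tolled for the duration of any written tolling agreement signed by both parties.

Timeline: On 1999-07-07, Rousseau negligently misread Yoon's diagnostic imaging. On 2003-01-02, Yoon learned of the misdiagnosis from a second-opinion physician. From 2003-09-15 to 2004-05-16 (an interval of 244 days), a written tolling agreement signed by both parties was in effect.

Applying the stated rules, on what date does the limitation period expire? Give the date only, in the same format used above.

2005-09-03

Accrual is tied to discovery, so the period began on 2003-01-02 rather than on 1999-07-07 when the act occurred.
2 years from 2003-01-02 is 2005-01-02.
Because the written tolling agreement ran from 2003-09-15 to 2004-05-16, the deadline is extended by 244 days to 2005-09-03.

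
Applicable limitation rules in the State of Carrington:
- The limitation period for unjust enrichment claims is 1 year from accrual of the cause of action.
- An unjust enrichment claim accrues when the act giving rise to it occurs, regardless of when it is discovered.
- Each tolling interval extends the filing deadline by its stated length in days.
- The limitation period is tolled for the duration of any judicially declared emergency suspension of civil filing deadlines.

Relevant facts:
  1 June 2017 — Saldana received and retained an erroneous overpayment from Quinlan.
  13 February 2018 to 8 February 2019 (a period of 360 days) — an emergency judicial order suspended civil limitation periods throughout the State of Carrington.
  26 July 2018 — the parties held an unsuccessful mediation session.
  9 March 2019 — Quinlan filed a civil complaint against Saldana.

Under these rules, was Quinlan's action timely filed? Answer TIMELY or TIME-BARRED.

TIMELY

The cause of action accrued on 1 June 2017, the date of the act.
Adding the 1 year base period to 1 June 2017 gives a deadline of 1 June 2018, before any tolling.
Because the emergency suspension of filing deadlines ran from 13 February 2018 to 8 February 2019, the deadline is extended by 360 days to 27 May 2019.
Nothing else in the chronology tolls or restarts the period.
Quinlan filed on 9 March 2019, before the 27 May 2019 deadline, so the action is timely.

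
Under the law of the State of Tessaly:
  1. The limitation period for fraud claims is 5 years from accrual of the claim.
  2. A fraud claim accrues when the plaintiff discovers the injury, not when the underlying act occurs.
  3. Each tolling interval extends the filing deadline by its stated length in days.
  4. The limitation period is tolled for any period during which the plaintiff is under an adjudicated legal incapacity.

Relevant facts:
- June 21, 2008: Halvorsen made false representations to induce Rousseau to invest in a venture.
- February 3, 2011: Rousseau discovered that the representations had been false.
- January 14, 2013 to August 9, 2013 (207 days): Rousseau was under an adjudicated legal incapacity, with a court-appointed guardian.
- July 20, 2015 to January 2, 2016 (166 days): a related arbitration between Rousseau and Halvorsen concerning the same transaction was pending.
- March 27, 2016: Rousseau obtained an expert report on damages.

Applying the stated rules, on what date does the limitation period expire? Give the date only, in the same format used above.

Accrual is tied to discovery, so the period began on February 3, 2011 rather than on June 21, 2008 when the act occurred.
Adding the 5 years base period to February 3, 2011 gives a deadline of February 3, 2016, before any tolling.
The period was tolled for 207 days by the plaintiff's legal incapacity (January 14, 2013 to August 9, 2013), pushing the deadline to August 28, 2016.
No stated provision tolls the period for a pending arbitration, so the interval from July 20, 2015 to January 2, 2016 has no effect on the deadline.
Nothing else in the chronology tolls or restarts the period.

August 28, 2016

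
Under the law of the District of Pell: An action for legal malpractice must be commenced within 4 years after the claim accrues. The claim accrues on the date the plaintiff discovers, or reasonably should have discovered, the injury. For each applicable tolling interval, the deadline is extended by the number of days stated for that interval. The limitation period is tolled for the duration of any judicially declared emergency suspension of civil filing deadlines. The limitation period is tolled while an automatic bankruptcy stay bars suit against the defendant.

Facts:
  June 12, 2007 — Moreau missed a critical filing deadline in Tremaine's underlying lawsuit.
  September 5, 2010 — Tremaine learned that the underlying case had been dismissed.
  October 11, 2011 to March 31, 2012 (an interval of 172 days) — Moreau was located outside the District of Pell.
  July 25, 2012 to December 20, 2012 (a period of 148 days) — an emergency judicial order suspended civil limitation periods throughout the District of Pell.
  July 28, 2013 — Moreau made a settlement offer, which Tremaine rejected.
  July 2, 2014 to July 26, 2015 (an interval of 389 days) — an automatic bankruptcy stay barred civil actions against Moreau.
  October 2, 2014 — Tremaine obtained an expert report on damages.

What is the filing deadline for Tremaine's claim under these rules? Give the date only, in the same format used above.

Under the discovery rule, the claim accrued on September 5, 2010, when Tremaine discovered the injury — not on the June 12, 2007 date of the underlying act.
4 years from September 5, 2010 is September 5, 2014.
The emergency suspension of filing deadlines from July 25, 2012 to December 20, 2012 tolled the period for 148 days, extending the deadline to January 31, 2015.
The automatic bankruptcy stay from July 2, 2014 to July 26, 2015 tolled the period for 389 days, extending the deadline to February 24, 2016.
The defendant's absence from the jurisdiction from October 11, 2011 to March 31, 2012 does not toll the period, because no stated rule makes the defendant's absence a tolling event.
None of the other events listed affects the running of the period under the stated rules.

February 24, 2016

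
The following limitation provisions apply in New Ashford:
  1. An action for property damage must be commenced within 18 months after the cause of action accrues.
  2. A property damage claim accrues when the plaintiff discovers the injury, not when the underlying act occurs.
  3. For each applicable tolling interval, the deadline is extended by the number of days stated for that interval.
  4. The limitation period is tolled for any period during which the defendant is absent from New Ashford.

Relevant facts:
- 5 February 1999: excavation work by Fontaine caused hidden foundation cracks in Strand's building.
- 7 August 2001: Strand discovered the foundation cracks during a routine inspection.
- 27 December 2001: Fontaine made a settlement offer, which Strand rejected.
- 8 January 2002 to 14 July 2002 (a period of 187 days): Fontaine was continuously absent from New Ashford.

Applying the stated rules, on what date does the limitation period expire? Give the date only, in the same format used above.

Under the discovery rule, the claim accrued on 7 August 2001, when Strand discovered the injury — not on the 5 February 1999 date of the underlying act.
Adding the 18 months base period to 7 August 2001 gives a deadline of 7 February 2003, before any tolling.
Because the defendant's absence from the jurisdiction ran from 8 January 2002 to 14 July 2002, the deadline is extended by 187 days to 13 August 2003.
The other events in the timeline have no effect on the limitation period under the stated rules.

13 August 2003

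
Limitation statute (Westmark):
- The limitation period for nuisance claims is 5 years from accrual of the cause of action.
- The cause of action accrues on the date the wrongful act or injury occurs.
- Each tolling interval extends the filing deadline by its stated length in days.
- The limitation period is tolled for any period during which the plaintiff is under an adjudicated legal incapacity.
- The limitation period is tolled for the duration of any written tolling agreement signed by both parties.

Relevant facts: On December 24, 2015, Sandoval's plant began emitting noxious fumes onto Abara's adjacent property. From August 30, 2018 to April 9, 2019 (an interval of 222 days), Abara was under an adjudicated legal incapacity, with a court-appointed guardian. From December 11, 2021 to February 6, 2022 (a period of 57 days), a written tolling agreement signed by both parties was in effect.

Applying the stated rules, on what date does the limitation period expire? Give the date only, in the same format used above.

August 3, 2021

The claim accrued on December 24, 2015, when the wrongful act occurred.
5 years from December 24, 2015 is December 24, 2020.
The plaintiff's legal incapacity from August 30, 2018 to April 9, 2019 tolled the period for 222 days, extending the deadline to August 3, 2021.
The written tolling agreement from December 11, 2021 to February 6, 2022 began after the period had already run on August 3, 2021, so it has no tolling effect.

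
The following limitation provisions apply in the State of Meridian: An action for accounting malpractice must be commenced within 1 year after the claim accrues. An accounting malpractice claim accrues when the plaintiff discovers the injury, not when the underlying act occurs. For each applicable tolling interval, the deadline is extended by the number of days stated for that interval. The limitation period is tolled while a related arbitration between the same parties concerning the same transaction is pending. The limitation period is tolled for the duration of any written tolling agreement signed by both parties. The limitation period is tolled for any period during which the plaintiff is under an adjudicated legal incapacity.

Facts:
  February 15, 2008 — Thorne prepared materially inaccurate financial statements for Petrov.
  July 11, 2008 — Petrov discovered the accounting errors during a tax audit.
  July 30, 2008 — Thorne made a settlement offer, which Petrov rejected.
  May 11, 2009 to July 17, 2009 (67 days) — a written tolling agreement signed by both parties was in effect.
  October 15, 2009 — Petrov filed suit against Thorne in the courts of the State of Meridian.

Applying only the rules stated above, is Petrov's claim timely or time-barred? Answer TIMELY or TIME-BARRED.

TIME-BARRED

The claim did not accrue until Petrov discovered the injury on July 11, 2008; the February 15, 2008 act date does not start the clock under the stated rule.
The untolled deadline — 1 year after July 11, 2008 — is July 11, 2009.
The period was tolled for 67 days by the written tolling agreement (May 11, 2009 to July 17, 2009), pushing the deadline to September 16, 2009.
None of the other events listed affects the running of the period under the stated rules.
The October 15, 2009 filing falls after the September 16, 2009 deadline; the claim is time-barred.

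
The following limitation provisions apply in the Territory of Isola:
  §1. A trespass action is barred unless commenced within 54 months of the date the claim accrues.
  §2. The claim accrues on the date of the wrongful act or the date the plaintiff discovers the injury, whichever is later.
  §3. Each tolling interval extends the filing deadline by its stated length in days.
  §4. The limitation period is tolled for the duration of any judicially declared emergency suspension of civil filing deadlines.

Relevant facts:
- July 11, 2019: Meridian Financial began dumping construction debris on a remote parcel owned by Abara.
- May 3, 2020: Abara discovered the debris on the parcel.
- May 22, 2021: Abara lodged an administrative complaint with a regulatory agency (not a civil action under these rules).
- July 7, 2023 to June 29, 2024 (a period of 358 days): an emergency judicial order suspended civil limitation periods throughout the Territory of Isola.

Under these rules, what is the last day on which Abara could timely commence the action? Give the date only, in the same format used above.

October 27, 2025

Taking the later of the act (July 11, 2019) and discovery (May 3, 2020), the claim accrued on May 3, 2020.
54 months from May 3, 2020 is November 3, 2024.
The emergency suspension of filing deadlines from July 7, 2023 to June 29, 2024 tolled the period for 358 days, extending the deadline to October 27, 2025.
The other events in the timeline have no effect on the limitation period under the stated rules.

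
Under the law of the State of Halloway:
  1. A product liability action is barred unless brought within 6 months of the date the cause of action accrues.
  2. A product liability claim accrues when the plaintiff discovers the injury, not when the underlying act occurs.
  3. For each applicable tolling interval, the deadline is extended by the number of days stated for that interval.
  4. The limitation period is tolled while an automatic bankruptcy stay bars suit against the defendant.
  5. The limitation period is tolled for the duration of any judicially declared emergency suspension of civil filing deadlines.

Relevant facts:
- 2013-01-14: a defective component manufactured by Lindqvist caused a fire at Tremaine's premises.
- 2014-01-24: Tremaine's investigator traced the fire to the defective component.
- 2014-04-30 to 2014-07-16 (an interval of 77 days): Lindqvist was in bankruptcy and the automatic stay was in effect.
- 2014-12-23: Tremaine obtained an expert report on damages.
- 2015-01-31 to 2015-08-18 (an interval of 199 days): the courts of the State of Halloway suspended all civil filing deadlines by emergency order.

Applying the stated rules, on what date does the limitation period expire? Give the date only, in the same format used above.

Accrual is tied to discovery, so the period began on 2014-01-24 rather than on 2013-01-14 when the act occurred.
The untolled deadline — 6 months after 2014-01-24 — is 2014-07-24.
The period was tolled for 77 days by the automatic bankruptcy stay (2014-04-30 to 2014-07-16), pushing the deadline to 2014-10-09.
The emergency suspension of filing deadlines from 2015-01-31 to 2015-08-18 began after the period had already run on 2014-10-09, so it has no tolling effect.
The other events in the timeline have no effect on the limitation period under the stated rules.

2014-10-09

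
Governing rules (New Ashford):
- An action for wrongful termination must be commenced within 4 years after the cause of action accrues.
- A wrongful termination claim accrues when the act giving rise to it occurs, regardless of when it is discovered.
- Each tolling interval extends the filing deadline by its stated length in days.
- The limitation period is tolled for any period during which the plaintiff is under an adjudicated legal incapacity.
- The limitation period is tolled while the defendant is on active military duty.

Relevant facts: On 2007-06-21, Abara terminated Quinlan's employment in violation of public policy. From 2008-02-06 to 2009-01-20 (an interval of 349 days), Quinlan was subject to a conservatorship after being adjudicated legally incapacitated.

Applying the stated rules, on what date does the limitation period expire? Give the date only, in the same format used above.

2012-06-04

The limitation period began to run on 2007-06-21.
4 years from 2007-06-21 is 2011-06-21.
The period was tolled for 349 days by the plaintiff's legal incapacity (2008-02-06 to 2009-01-20), pushing the deadline to 2012-06-04.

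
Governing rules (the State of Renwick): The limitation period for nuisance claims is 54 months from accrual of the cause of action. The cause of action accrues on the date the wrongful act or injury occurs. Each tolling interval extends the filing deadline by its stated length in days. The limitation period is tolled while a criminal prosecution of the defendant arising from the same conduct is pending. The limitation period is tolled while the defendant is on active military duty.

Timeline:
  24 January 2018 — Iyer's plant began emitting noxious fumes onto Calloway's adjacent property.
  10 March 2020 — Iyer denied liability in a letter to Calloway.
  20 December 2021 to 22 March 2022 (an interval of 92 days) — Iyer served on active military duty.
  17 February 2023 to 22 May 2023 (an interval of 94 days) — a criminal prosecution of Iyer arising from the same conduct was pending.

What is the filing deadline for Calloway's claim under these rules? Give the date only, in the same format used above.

The cause of action accrued on 24 January 2018, the date of the act.
The untolled deadline — 54 months after 24 January 2018 — is 24 July 2022.
The defendant's active military service from 20 December 2021 to 22 March 2022 tolled the period for 92 days, extending the deadline to 24 October 2022.
The pending criminal prosecution from 17 February 2023 to 22 May 2023 began after the period had already run on 24 October 2022, so it has no tolling effect.
Nothing else in the chronology tolls or restarts the period.

24 October 2022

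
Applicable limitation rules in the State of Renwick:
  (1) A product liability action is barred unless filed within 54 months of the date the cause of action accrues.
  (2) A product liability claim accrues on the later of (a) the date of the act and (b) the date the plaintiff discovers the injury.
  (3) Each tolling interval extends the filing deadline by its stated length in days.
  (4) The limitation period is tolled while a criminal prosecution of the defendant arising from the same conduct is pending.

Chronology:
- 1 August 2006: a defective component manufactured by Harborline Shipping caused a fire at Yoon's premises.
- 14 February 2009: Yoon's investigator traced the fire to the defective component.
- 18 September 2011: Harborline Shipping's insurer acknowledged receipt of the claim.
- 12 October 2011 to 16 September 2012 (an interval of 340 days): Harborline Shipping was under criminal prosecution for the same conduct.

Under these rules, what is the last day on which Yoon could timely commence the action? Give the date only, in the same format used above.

The claim accrued on 14 February 2009 — the later of the 1 August 2006 act and the 14 February 2009 discovery.
54 months from 14 February 2009 is 14 August 2013.
The period was tolled for 340 days by the pending criminal prosecution (12 October 2011 to 16 September 2012), pushing the deadline to 20 July 2014.
None of the other events listed affects the running of the period under the stated rules.

20 July 2014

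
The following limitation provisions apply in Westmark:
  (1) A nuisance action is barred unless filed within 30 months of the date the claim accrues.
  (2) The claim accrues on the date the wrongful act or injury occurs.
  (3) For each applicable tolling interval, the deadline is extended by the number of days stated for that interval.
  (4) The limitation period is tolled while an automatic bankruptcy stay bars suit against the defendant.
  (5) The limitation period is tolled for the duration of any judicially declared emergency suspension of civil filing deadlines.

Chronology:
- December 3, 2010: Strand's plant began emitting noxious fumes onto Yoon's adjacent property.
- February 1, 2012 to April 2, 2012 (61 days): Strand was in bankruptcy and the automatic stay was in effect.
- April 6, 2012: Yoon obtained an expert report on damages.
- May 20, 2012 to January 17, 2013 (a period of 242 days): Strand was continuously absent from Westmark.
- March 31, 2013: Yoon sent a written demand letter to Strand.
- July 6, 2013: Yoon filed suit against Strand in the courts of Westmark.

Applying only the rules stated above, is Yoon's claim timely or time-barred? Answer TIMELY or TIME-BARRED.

TIMELY

The limitation period began to run on December 3, 2010.
The untolled deadline — 30 months after December 3, 2010 — is June 3, 2013.
The period was tolled for 61 days by the automatic bankruptcy stay (February 1, 2012 to April 2, 2012), pushing the deadline to August 3, 2013.
The defendant's absence from the jurisdiction from May 20, 2012 to January 17, 2013 does not toll the period, because no stated rule makes the defendant's absence a tolling event.
The other events in the timeline have no effect on the limitation period under the stated rules.
Yoon filed on July 6, 2013, before the August 3, 2013 deadline, so the action is timely.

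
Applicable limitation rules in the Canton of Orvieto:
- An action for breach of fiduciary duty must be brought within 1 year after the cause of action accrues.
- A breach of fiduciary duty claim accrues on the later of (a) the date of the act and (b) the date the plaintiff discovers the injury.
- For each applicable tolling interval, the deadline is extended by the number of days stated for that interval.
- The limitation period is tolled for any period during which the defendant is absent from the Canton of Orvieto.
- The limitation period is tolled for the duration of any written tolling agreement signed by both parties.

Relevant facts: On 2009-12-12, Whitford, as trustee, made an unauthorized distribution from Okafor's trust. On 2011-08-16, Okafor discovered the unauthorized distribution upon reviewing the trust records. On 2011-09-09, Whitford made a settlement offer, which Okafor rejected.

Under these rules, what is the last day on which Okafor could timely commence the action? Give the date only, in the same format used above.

Taking the later of the act (2009-12-12) and discovery (2011-08-16), the claim accrued on 2011-08-16.
The untolled deadline — 1 year after 2011-08-16 — is 2012-08-16.
None of the other events listed affects the running of the period under the stated rules.

2012-08-16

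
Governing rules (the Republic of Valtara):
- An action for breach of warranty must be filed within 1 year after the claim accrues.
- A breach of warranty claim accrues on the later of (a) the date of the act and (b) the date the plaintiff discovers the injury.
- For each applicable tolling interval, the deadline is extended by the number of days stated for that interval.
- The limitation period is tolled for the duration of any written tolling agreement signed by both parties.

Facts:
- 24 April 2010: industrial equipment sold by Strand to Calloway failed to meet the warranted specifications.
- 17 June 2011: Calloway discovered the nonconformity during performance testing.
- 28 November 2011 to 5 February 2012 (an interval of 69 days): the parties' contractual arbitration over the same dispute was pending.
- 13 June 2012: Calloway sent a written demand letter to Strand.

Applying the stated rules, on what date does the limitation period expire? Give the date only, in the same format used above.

The claim accrued on 17 June 2011 — the later of the 24 April 2010 act and the 17 June 2011 discovery.
1 year from 17 June 2011 is 17 June 2012.
The pending related arbitration from 28 November 2011 to 5 February 2012 does not toll the period, because no stated rule makes a pending arbitration a tolling event.
Nothing else in the chronology tolls or restarts the period.

17 June 2012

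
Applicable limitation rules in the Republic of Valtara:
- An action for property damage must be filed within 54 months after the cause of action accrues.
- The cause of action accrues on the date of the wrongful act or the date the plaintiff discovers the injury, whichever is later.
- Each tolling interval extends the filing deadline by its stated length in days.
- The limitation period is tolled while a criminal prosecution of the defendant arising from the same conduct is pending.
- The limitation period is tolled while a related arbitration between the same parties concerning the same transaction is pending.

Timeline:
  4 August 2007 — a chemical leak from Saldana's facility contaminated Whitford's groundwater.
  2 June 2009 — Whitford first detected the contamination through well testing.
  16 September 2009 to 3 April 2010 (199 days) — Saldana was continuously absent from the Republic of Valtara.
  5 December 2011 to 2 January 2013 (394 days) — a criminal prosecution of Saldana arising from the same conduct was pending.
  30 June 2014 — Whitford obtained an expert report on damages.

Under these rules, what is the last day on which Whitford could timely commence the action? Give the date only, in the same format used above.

31 December 2014

Because discovery on 2 June 2009 post-dates the 4 August 2007 act, accrual under the later-of rule falls on 2 June 2009.
The untolled deadline — 54 months after 2 June 2009 — is 2 December 2013.
The pending criminal prosecution from 5 December 2011 to 2 January 2013 tolled the period for 394 days, extending the deadline to 31 December 2014.
The defendant's absence from the jurisdiction from 16 September 2009 to 3 April 2010 does not toll the period, because no stated rule makes the defendant's absence a tolling event.
Nothing else in the chronology tolls or restarts the period.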